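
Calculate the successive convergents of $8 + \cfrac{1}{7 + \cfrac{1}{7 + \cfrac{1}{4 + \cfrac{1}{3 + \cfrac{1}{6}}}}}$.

8/1, 57/7, 407/50, 1685/207, 5462/671, 34457/4233

Using the convergent recurrence p_i = a_i*p_{i-1} + p_{i-2}, q_i = a_i*q_{i-1} + q_{i-2} with p_{-2}=0, p_{-1}=1, q_{-2}=1, q_{-1}=0:
  i=0: a_0=8, p_0 = 8*1 + 0 = 8, q_0 = 8*0 + 1 = 1.
  i=1: a_1=7, p_1 = 7*8 + 1 = 57, q_1 = 7*1 + 0 = 7.
  i=2: a_2=7, p_2 = 7*57 + 8 = 407, q_2 = 7*7 + 1 = 50.
  i=3: a_3=4, p_3 = 4*407 + 57 = 1685, q_3 = 4*50 + 7 = 207.
  i=4: a_4=3, p_4 = 3*1685 + 407 = 5462, q_4 = 3*207 + 50 = 671.
  i=5: a_5=6, p_5 = 6*5462 + 1685 = 34457, q_5 = 6*671 + 207 = 4233.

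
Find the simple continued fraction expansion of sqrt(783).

[27; (1, 54)]

Write x_i = (sqrt(783) + m_i)/d_i with (m_0, d_0) = (0, 1). a_0 = floor(sqrt(783)) = 27, since 27^2 = 729 <= 783 < 784 = 28^2.
Iterate m_{i+1} = d_i*a_i - m_i, d_{i+1} = (783 - m_{i+1}^2)/d_i, a_{i+1} = floor((a_0 + m_{i+1})/d_{i+1}):
  m_1 = 1*27 - 0 = 27, d_1 = (783 - 27^2)/1 = 54/1 = 54, a_1 = floor((27 + 27)/54) = 1.
  m_2 = 54*1 - 27 = 27, d_2 = (783 - 27^2)/54 = 54/54 = 1, a_2 = floor((27 + 27)/1) = 54.
  m_3 = 1*54 - 27 = 27, d_3 = (783 - 27^2)/1 = 54/1 = 54: (m_3, d_3) = (m_1, d_1) = (27, 54), so from here the quotients repeat a_1, a_2; the period length is 2.
Hence the expansion of sqrt(783) is a_0 = 27 followed by the repeating block 1, 54 (period 2).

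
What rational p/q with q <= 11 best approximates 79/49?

8/5

Expand x = 79/49 as a continued fraction with the Euclidean algorithm:
  79 = 1*49 + 30, so a_0 = 1.
  49 = 1*30 + 19, so a_1 = 1.
  30 = 1*19 + 11, so a_2 = 1.
  19 = 1*11 + 8, so a_3 = 1.
  11 = 1*8 + 3, so a_4 = 1.
  8 = 2*3 + 2, so a_5 = 2.
  3 = 1*2 + 1, so a_6 = 1.
  2 = 2*1 + 0, so a_7 = 2.
so x = [1; 1, 1, 1, 1, 2, 1, 2].
Convergents (p_i = a_i*p_{i-1} + p_{i-2}, q_i = a_i*q_{i-1} + q_{i-2} with p_{-2}=0, p_{-1}=1, q_{-2}=1, q_{-1}=0), until the denominator exceeds 11:
  i=0: a_0=1, p_0 = 1*1 + 0 = 1, q_0 = 1*0 + 1 = 1.
  i=1: a_1=1, p_1 = 1*1 + 1 = 2, q_1 = 1*1 + 0 = 1.
  i=2: a_2=1, p_2 = 1*2 + 1 = 3, q_2 = 1*1 + 1 = 2.
  i=3: a_3=1, p_3 = 1*3 + 2 = 5, q_3 = 1*2 + 1 = 3.
  i=4: a_4=1, p_4 = 1*5 + 3 = 8, q_4 = 1*3 + 2 = 5.
  i=5: a_5=2, p_5 = 2*8 + 5 = 21, q_5 = 2*5 + 3 = 13.
q_5 = 13 > 11, so the last convergent with denominator <= 11 is p_4/q_4 = 8/5.
The closest fraction with denominator <= 11 is either p_4/q_4 or the intermediate fraction (k*p_4 + p_3)/(k*q_4 + q_3) with the largest k >= 1 whose denominator stays <= 11; these approach x as k grows, and every other convergent or intermediate fraction in range is farther away.
Largest k: floor((11 - q_3)/q_4) = floor((11 - 3)/5) = 1.
That gives (1*8 + 5)/(1*5 + 3) = 13/8.
Compare the errors: |x - 8/5| = |79*5 - 8*49|/(49*5) = 3/245, and |x - 13/8| = |79*8 - 13*49|/(49*8) = 5/392.
Cross-multiplying, 3*392 = 1176 < 1225 = 5*245, so 3/245 is smaller: the convergent 8/5 is closer to x than 13/8.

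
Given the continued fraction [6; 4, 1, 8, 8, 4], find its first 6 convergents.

Using the convergent recurrence p_i = a_i*p_{i-1} + p_{i-2}, q_i = a_i*q_{i-1} + q_{i-2} with p_{-2}=0, p_{-1}=1, q_{-2}=1, q_{-1}=0:
  i=0: a_0=6, p_0 = 6*1 + 0 = 6, q_0 = 6*0 + 1 = 1.
  i=1: a_1=4, p_1 = 4*6 + 1 = 25, q_1 = 4*1 + 0 = 4.
  i=2: a_2=1, p_2 = 1*25 + 6 = 31, q_2 = 1*4 + 1 = 5.
  i=3: a_3=8, p_3 = 8*31 + 25 = 273, q_3 = 8*5 + 4 = 44.
  i=4: a_4=8, p_4 = 8*273 + 31 = 2215, q_4 = 8*44 + 5 = 357.
  i=5: a_5=4, p_5 = 4*2215 + 273 = 9133, q_5 = 4*357 + 44 = 1472.

6/1, 25/4, 31/5, 273/44, 2215/357, 9133/1472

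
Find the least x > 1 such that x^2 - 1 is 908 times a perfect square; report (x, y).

(x, y) = (102151, 3390)

First expand sqrt(908) as a continued fraction. With x_i = (sqrt(908) + m_i)/d_i and (m_0, d_0) = (0, 1): a_0 = floor(sqrt(908)) = 30, since 30^2 = 900 <= 908 < 961 = 31^2.
Iterate m_{i+1} = d_i*a_i - m_i, d_{i+1} = (908 - m_{i+1}^2)/d_i, a_{i+1} = floor((a_0 + m_{i+1})/d_{i+1}):
  m_1 = 1*30 - 0 = 30, d_1 = (908 - 30^2)/1 = 8/1 = 8, a_1 = floor((30 + 30)/8) = 7.
  m_2 = 8*7 - 30 = 26, d_2 = (908 - 26^2)/8 = 232/8 = 29, a_2 = floor((30 + 26)/29) = 1.
  m_3 = 29*1 - 26 = 3, d_3 = (908 - 3^2)/29 = 899/29 = 31, a_3 = floor((30 + 3)/31) = 1.
  m_4 = 31*1 - 3 = 28, d_4 = (908 - 28^2)/31 = 124/31 = 4, a_4 = floor((30 + 28)/4) = 14.
  m_5 = 4*14 - 28 = 28, d_5 = (908 - 28^2)/4 = 124/4 = 31, a_5 = floor((30 + 28)/31) = 1.
  m_6 = 31*1 - 28 = 3, d_6 = (908 - 3^2)/31 = 899/31 = 29, a_6 = floor((30 + 3)/29) = 1.
  m_7 = 29*1 - 3 = 26, d_7 = (908 - 26^2)/29 = 232/29 = 8, a_7 = floor((30 + 26)/8) = 7.
  m_8 = 8*7 - 26 = 30, d_8 = (908 - 30^2)/8 = 8/8 = 1, a_8 = floor((30 + 30)/1) = 60.
  m_9 = 1*60 - 30 = 30, d_9 = (908 - 30^2)/1 = 8/1 = 8: (m_9, d_9) = (m_1, d_1) = (30, 8), so from here the quotients repeat a_1, ..., a_8; the period length is 8.
So sqrt(908) = [30; (7, 1, 1, 14, 1, 1, 7, 60)] with period length k = 8.
k is even, so the fundamental solution of x^2 - 908y^2 = 1 is (p_{k-1}, q_{k-1}) = (p_7, q_7); compute convergents through index 7.
Convergents (p_i = a_i*p_{i-1} + p_{i-2}, q_i = a_i*q_{i-1} + q_{i-2} with p_{-2}=0, p_{-1}=1, q_{-2}=1, q_{-1}=0):
  i=0: a_0=30, p_0 = 30*1 + 0 = 30, q_0 = 30*0 + 1 = 1.
  i=1: a_1=7, p_1 = 7*30 + 1 = 211, q_1 = 7*1 + 0 = 7.
  i=2: a_2=1, p_2 = 1*211 + 30 = 241, q_2 = 1*7 + 1 = 8.
  i=3: a_3=1, p_3 = 1*241 + 211 = 452, q_3 = 1*8 + 7 = 15.
  i=4: a_4=14, p_4 = 14*452 + 241 = 6569, q_4 = 14*15 + 8 = 218.
  i=5: a_5=1, p_5 = 1*6569 + 452 = 7021, q_5 = 1*218 + 15 = 233.
  i=6: a_6=1, p_6 = 1*7021 + 6569 = 13590, q_6 = 1*233 + 218 = 451.
  i=7: a_7=7, p_7 = 7*13590 + 7021 = 102151, q_7 = 7*451 + 233 = 3390.
Check: 102151^2 - 908*3390^2 = 10434826801 - 10434826800 = 1, so (x, y) = (102151, 3390) solves the equation, and by the theorem it is the least positive solution.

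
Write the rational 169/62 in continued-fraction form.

[2; 1, 2, 1, 1, 1, 5]

Run the Euclidean algorithm on 169 and 62; the successive quotients are the partial quotients a_0, a_1, ... (each step inverts the fractional part left over by the previous one):
  169 = 2*62 + 45, so a_0 = 2.
  62 = 1*45 + 17, so a_1 = 1.
  45 = 2*17 + 11, so a_2 = 2.
  17 = 1*11 + 6, so a_3 = 1.
  11 = 1*6 + 5, so a_4 = 1.
  6 = 1*5 + 1, so a_5 = 1.
  5 = 5*1 + 0, so a_6 = 5.
The remainder reaches 0 after 7 divisions, so the expansion has 7 partial quotients, read off in order.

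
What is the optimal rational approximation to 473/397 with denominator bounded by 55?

56/47

Expand x = 473/397 as a continued fraction with the Euclidean algorithm:
  473 = 1*397 + 76, so a_0 = 1.
  397 = 5*76 + 17, so a_1 = 5.
  76 = 4*17 + 8, so a_2 = 4.
  17 = 2*8 + 1, so a_3 = 2.
  8 = 8*1 + 0, so a_4 = 8.
so x = [1; 5, 4, 2, 8].
Convergents (p_i = a_i*p_{i-1} + p_{i-2}, q_i = a_i*q_{i-1} + q_{i-2} with p_{-2}=0, p_{-1}=1, q_{-2}=1, q_{-1}=0), until the denominator exceeds 55:
  i=0: a_0=1, p_0 = 1*1 + 0 = 1, q_0 = 1*0 + 1 = 1.
  i=1: a_1=5, p_1 = 5*1 + 1 = 6, q_1 = 5*1 + 0 = 5.
  i=2: a_2=4, p_2 = 4*6 + 1 = 25, q_2 = 4*5 + 1 = 21.
  i=3: a_3=2, p_3 = 2*25 + 6 = 56, q_3 = 2*21 + 5 = 47.
  i=4: a_4=8, p_4 = 8*56 + 25 = 473, q_4 = 8*47 + 21 = 397.
q_4 = 397 > 55, so the last convergent with denominator <= 55 is p_3/q_3 = 56/47.
The closest fraction with denominator <= 55 is either p_3/q_3 or the intermediate fraction (k*p_3 + p_2)/(k*q_3 + q_2) with the largest k >= 1 whose denominator stays <= 55; these approach x as k grows, and every other convergent or intermediate fraction in range is farther away.
Largest k: floor((55 - q_2)/q_3) = floor((55 - 21)/47) = 0.
Since k = 0, no intermediate fraction beyond p_3/q_3 has denominator <= 55, so the convergent 56/47 is the closest (its error is |473*47 - 56*397|/(397*47) = 1/18659).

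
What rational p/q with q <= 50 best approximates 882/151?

Expand x = 882/151 as a continued fraction with the Euclidean algorithm:
  882 = 5*151 + 127, so a_0 = 5.
  151 = 1*127 + 24, so a_1 = 1.
  127 = 5*24 + 7, so a_2 = 5.
  24 = 3*7 + 3, so a_3 = 3.
  7 = 2*3 + 1, so a_4 = 2.
  3 = 3*1 + 0, so a_5 = 3.
so x = [5; 1, 5, 3, 2, 3].
Convergents (p_i = a_i*p_{i-1} + p_{i-2}, q_i = a_i*q_{i-1} + q_{i-2} with p_{-2}=0, p_{-1}=1, q_{-2}=1, q_{-1}=0), until the denominator exceeds 50:
  i=0: a_0=5, p_0 = 5*1 + 0 = 5, q_0 = 5*0 + 1 = 1.
  i=1: a_1=1, p_1 = 1*5 + 1 = 6, q_1 = 1*1 + 0 = 1.
  i=2: a_2=5, p_2 = 5*6 + 5 = 35, q_2 = 5*1 + 1 = 6.
  i=3: a_3=3, p_3 = 3*35 + 6 = 111, q_3 = 3*6 + 1 = 19.
  i=4: a_4=2, p_4 = 2*111 + 35 = 257, q_4 = 2*19 + 6 = 44.
  i=5: a_5=3, p_5 = 3*257 + 111 = 882, q_5 = 3*44 + 19 = 151.
q_5 = 151 > 50, so the last convergent with denominator <= 50 is p_4/q_4 = 257/44.
The closest fraction with denominator <= 50 is either p_4/q_4 or the intermediate fraction (k*p_4 + p_3)/(k*q_4 + q_3) with the largest k >= 1 whose denominator stays <= 50; these approach x as k grows, and every other convergent or intermediate fraction in range is farther away.
Largest k: floor((50 - q_3)/q_4) = floor((50 - 19)/44) = 0.
Since k = 0, no intermediate fraction beyond p_4/q_4 has denominator <= 50, so the convergent 257/44 is the closest (its error is |882*44 - 257*151|/(151*44) = 1/6644).

257/44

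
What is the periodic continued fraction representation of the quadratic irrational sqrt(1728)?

[41; (1, 1, 3, 8, 1, 19, 1, 8, 3, 1, 1, 82)]

Write x_i = (sqrt(1728) + m_i)/d_i with (m_0, d_0) = (0, 1). a_0 = floor(sqrt(1728)) = 41, since 41^2 = 1681 <= 1728 < 1764 = 42^2.
Iterate m_{i+1} = d_i*a_i - m_i, d_{i+1} = (1728 - m_{i+1}^2)/d_i, a_{i+1} = floor((a_0 + m_{i+1})/d_{i+1}):
  m_1 = 1*41 - 0 = 41, d_1 = (1728 - 41^2)/1 = 47/1 = 47, a_1 = floor((41 + 41)/47) = 1.
  m_2 = 47*1 - 41 = 6, d_2 = (1728 - 6^2)/47 = 1692/47 = 36, a_2 = floor((41 + 6)/36) = 1.
  m_3 = 36*1 - 6 = 30, d_3 = (1728 - 30^2)/36 = 828/36 = 23, a_3 = floor((41 + 30)/23) = 3.
  m_4 = 23*3 - 30 = 39, d_4 = (1728 - 39^2)/23 = 207/23 = 9, a_4 = floor((41 + 39)/9) = 8.
  m_5 = 9*8 - 39 = 33, d_5 = (1728 - 33^2)/9 = 639/9 = 71, a_5 = floor((41 + 33)/71) = 1.
  m_6 = 71*1 - 33 = 38, d_6 = (1728 - 38^2)/71 = 284/71 = 4, a_6 = floor((41 + 38)/4) = 19.
  m_7 = 4*19 - 38 = 38, d_7 = (1728 - 38^2)/4 = 284/4 = 71, a_7 = floor((41 + 38)/71) = 1.
  m_8 = 71*1 - 38 = 33, d_8 = (1728 - 33^2)/71 = 639/71 = 9, a_8 = floor((41 + 33)/9) = 8.
  m_9 = 9*8 - 33 = 39, d_9 = (1728 - 39^2)/9 = 207/9 = 23, a_9 = floor((41 + 39)/23) = 3.
  m_10 = 23*3 - 39 = 30, d_10 = (1728 - 30^2)/23 = 828/23 = 36, a_10 = floor((41 + 30)/36) = 1.
  m_11 = 36*1 - 30 = 6, d_11 = (1728 - 6^2)/36 = 1692/36 = 47, a_11 = floor((41 + 6)/47) = 1.
  m_12 = 47*1 - 6 = 41, d_12 = (1728 - 41^2)/47 = 47/47 = 1, a_12 = floor((41 + 41)/1) = 82.
  m_13 = 1*82 - 41 = 41, d_13 = (1728 - 41^2)/1 = 47/1 = 47: (m_13, d_13) = (m_1, d_1) = (41, 47), so from here the quotients repeat a_1, ..., a_12; the period length is 12.
Hence the expansion of sqrt(1728) is a_0 = 41 followed by the repeating block 1, 1, 3, 8, 1, 19, 1, 8, 3, 1, 1, 82 (period 12).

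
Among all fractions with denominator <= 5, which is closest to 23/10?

7/3

Expand x = 23/10 as a continued fraction with the Euclidean algorithm:
  23 = 2*10 + 3, so a_0 = 2.
  10 = 3*3 + 1, so a_1 = 3.
  3 = 3*1 + 0, so a_2 = 3.
so x = [2; 3, 3].
Convergents (p_i = a_i*p_{i-1} + p_{i-2}, q_i = a_i*q_{i-1} + q_{i-2} with p_{-2}=0, p_{-1}=1, q_{-2}=1, q_{-1}=0), until the denominator exceeds 5:
  i=0: a_0=2, p_0 = 2*1 + 0 = 2, q_0 = 2*0 + 1 = 1.
  i=1: a_1=3, p_1 = 3*2 + 1 = 7, q_1 = 3*1 + 0 = 3.
  i=2: a_2=3, p_2 = 3*7 + 2 = 23, q_2 = 3*3 + 1 = 10.
q_2 = 10 > 5, so the last convergent with denominator <= 5 is p_1/q_1 = 7/3.
The closest fraction with denominator <= 5 is either p_1/q_1 or the intermediate fraction (k*p_1 + p_0)/(k*q_1 + q_0) with the largest k >= 1 whose denominator stays <= 5; these approach x as k grows, and every other convergent or intermediate fraction in range is farther away.
Largest k: floor((5 - q_0)/q_1) = floor((5 - 1)/3) = 1.
That gives (1*7 + 2)/(1*3 + 1) = 9/4.
Compare the errors: |x - 7/3| = |23*3 - 7*10|/(10*3) = 1/30, and |x - 9/4| = |23*4 - 9*10|/(10*4) = 2/40.
Cross-multiplying, 1*40 = 40 < 60 = 2*30, so 1/30 is smaller: the convergent 7/3 is closer to x than 9/4.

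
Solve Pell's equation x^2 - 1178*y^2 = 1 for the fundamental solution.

First expand sqrt(1178) as a continued fraction. With x_i = (sqrt(1178) + m_i)/d_i and (m_0, d_0) = (0, 1): a_0 = floor(sqrt(1178)) = 34, since 34^2 = 1156 <= 1178 < 1225 = 35^2.
Iterate m_{i+1} = d_i*a_i - m_i, d_{i+1} = (1178 - m_{i+1}^2)/d_i, a_{i+1} = floor((a_0 + m_{i+1})/d_{i+1}):
  m_1 = 1*34 - 0 = 34, d_1 = (1178 - 34^2)/1 = 22/1 = 22, a_1 = floor((34 + 34)/22) = 3.
  m_2 = 22*3 - 34 = 32, d_2 = (1178 - 32^2)/22 = 154/22 = 7, a_2 = floor((34 + 32)/7) = 9.
  m_3 = 7*9 - 32 = 31, d_3 = (1178 - 31^2)/7 = 217/7 = 31, a_3 = floor((34 + 31)/31) = 2.
  m_4 = 31*2 - 31 = 31, d_4 = (1178 - 31^2)/31 = 217/31 = 7, a_4 = floor((34 + 31)/7) = 9.
  m_5 = 7*9 - 31 = 32, d_5 = (1178 - 32^2)/7 = 154/7 = 22, a_5 = floor((34 + 32)/22) = 3.
  m_6 = 22*3 - 32 = 34, d_6 = (1178 - 34^2)/22 = 22/22 = 1, a_6 = floor((34 + 34)/1) = 68.
  m_7 = 1*68 - 34 = 34, d_7 = (1178 - 34^2)/1 = 22/1 = 22: (m_7, d_7) = (m_1, d_1) = (34, 22), so from here the quotients repeat a_1, ..., a_6; the period length is 6.
So sqrt(1178) = [34; (3, 9, 2, 9, 3, 68)] with period length k = 6.
k is even, so the fundamental solution of x^2 - 1178y^2 = 1 is (p_{k-1}, q_{k-1}) = (p_5, q_5); compute convergents through index 5.
Convergents (p_i = a_i*p_{i-1} + p_{i-2}, q_i = a_i*q_{i-1} + q_{i-2} with p_{-2}=0, p_{-1}=1, q_{-2}=1, q_{-1}=0):
  i=0: a_0=34, p_0 = 34*1 + 0 = 34, q_0 = 34*0 + 1 = 1.
  i=1: a_1=3, p_1 = 3*34 + 1 = 103, q_1 = 3*1 + 0 = 3.
  i=2: a_2=9, p_2 = 9*103 + 34 = 961, q_2 = 9*3 + 1 = 28.
  i=3: a_3=2, p_3 = 2*961 + 103 = 2025, q_3 = 2*28 + 3 = 59.
  i=4: a_4=9, p_4 = 9*2025 + 961 = 19186, q_4 = 9*59 + 28 = 559.
  i=5: a_5=3, p_5 = 3*19186 + 2025 = 59583, q_5 = 3*559 + 59 = 1736.
Check: 59583^2 - 1178*1736^2 = 3550133889 - 3550133888 = 1, so (x, y) = (59583, 1736) solves the equation, and by the theorem it is the least positive solution.

(x, y) = (59583, 1736)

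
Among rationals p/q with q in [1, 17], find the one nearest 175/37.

52/11

Expand x = 175/37 as a continued fraction with the Euclidean algorithm:
  175 = 4*37 + 27, so a_0 = 4.
  37 = 1*27 + 10, so a_1 = 1.
  27 = 2*10 + 7, so a_2 = 2.
  10 = 1*7 + 3, so a_3 = 1.
  7 = 2*3 + 1, so a_4 = 2.
  3 = 3*1 + 0, so a_5 = 3.
so x = [4; 1, 2, 1, 2, 3].
Convergents (p_i = a_i*p_{i-1} + p_{i-2}, q_i = a_i*q_{i-1} + q_{i-2} with p_{-2}=0, p_{-1}=1, q_{-2}=1, q_{-1}=0), until the denominator exceeds 17:
  i=0: a_0=4, p_0 = 4*1 + 0 = 4, q_0 = 4*0 + 1 = 1.
  i=1: a_1=1, p_1 = 1*4 + 1 = 5, q_1 = 1*1 + 0 = 1.
  i=2: a_2=2, p_2 = 2*5 + 4 = 14, q_2 = 2*1 + 1 = 3.
  i=3: a_3=1, p_3 = 1*14 + 5 = 19, q_3 = 1*3 + 1 = 4.
  i=4: a_4=2, p_4 = 2*19 + 14 = 52, q_4 = 2*4 + 3 = 11.
  i=5: a_5=3, p_5 = 3*52 + 19 = 175, q_5 = 3*11 + 4 = 37.
q_5 = 37 > 17, so the last convergent with denominator <= 17 is p_4/q_4 = 52/11.
The closest fraction with denominator <= 17 is either p_4/q_4 or the intermediate fraction (k*p_4 + p_3)/(k*q_4 + q_3) with the largest k >= 1 whose denominator stays <= 17; these approach x as k grows, and every other convergent or intermediate fraction in range is farther away.
Largest k: floor((17 - q_3)/q_4) = floor((17 - 4)/11) = 1.
That gives (1*52 + 19)/(1*11 + 4) = 71/15.
Compare the errors: |x - 52/11| = |175*11 - 52*37|/(37*11) = 1/407, and |x - 71/15| = |175*15 - 71*37|/(37*15) = 2/555.
Cross-multiplying, 1*555 = 555 < 814 = 2*407, so 1/407 is smaller: the convergent 52/11 is closer to x than 71/15.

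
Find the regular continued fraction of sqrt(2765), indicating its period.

[52; (1, 1, 2, 1, 1, 104)]

Write x_i = (sqrt(2765) + m_i)/d_i with (m_0, d_0) = (0, 1). a_0 = floor(sqrt(2765)) = 52, since 52^2 = 2704 <= 2765 < 2809 = 53^2.
Iterate m_{i+1} = d_i*a_i - m_i, d_{i+1} = (2765 - m_{i+1}^2)/d_i, a_{i+1} = floor((a_0 + m_{i+1})/d_{i+1}):
  m_1 = 1*52 - 0 = 52, d_1 = (2765 - 52^2)/1 = 61/1 = 61, a_1 = floor((52 + 52)/61) = 1.
  m_2 = 61*1 - 52 = 9, d_2 = (2765 - 9^2)/61 = 2684/61 = 44, a_2 = floor((52 + 9)/44) = 1.
  m_3 = 44*1 - 9 = 35, d_3 = (2765 - 35^2)/44 = 1540/44 = 35, a_3 = floor((52 + 35)/35) = 2.
  m_4 = 35*2 - 35 = 35, d_4 = (2765 - 35^2)/35 = 1540/35 = 44, a_4 = floor((52 + 35)/44) = 1.
  m_5 = 44*1 - 35 = 9, d_5 = (2765 - 9^2)/44 = 2684/44 = 61, a_5 = floor((52 + 9)/61) = 1.
  m_6 = 61*1 - 9 = 52, d_6 = (2765 - 52^2)/61 = 61/61 = 1, a_6 = floor((52 + 52)/1) = 104.
  m_7 = 1*104 - 52 = 52, d_7 = (2765 - 52^2)/1 = 61/1 = 61: (m_7, d_7) = (m_1, d_1) = (52, 61), so from here the quotients repeat a_1, ..., a_6; the period length is 6.
Hence the expansion of sqrt(2765) is a_0 = 52 followed by the repeating block 1, 1, 2, 1, 1, 104 (period 6).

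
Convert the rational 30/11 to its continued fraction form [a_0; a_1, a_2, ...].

Run the Euclidean algorithm on 30 and 11; the successive quotients are the partial quotients a_0, a_1, ... (each step inverts the fractional part left over by the previous one):
  30 = 2*11 + 8, so a_0 = 2.
  11 = 1*8 + 3, so a_1 = 1.
  8 = 2*3 + 2, so a_2 = 2.
  3 = 1*2 + 1, so a_3 = 1.
  2 = 2*1 + 0, so a_4 = 2.
The remainder reaches 0 after 5 divisions, so the expansion has 5 partial quotients, read off in order.

[2; 1, 2, 1, 2]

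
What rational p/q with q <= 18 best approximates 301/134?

Expand x = 301/134 as a continued fraction with the Euclidean algorithm:
  301 = 2*134 + 33, so a_0 = 2.
  134 = 4*33 + 2, so a_1 = 4.
  33 = 16*2 + 1, so a_2 = 16.
  2 = 2*1 + 0, so a_3 = 2.
so x = [2; 4, 16, 2].
Convergents (p_i = a_i*p_{i-1} + p_{i-2}, q_i = a_i*q_{i-1} + q_{i-2} with p_{-2}=0, p_{-1}=1, q_{-2}=1, q_{-1}=0), until the denominator exceeds 18:
  i=0: a_0=2, p_0 = 2*1 + 0 = 2, q_0 = 2*0 + 1 = 1.
  i=1: a_1=4, p_1 = 4*2 + 1 = 9, q_1 = 4*1 + 0 = 4.
  i=2: a_2=16, p_2 = 16*9 + 2 = 146, q_2 = 16*4 + 1 = 65.
q_2 = 65 > 18, so the last convergent with denominator <= 18 is p_1/q_1 = 9/4.
The closest fraction with denominator <= 18 is either p_1/q_1 or the intermediate fraction (k*p_1 + p_0)/(k*q_1 + q_0) with the largest k >= 1 whose denominator stays <= 18; these approach x as k grows, and every other convergent or intermediate fraction in range is farther away.
Largest k: floor((18 - q_0)/q_1) = floor((18 - 1)/4) = 4.
That gives (4*9 + 2)/(4*4 + 1) = 38/17.
Compare the errors: |x - 9/4| = |301*4 - 9*134|/(134*4) = 2/536, and |x - 38/17| = |301*17 - 38*134|/(134*17) = 25/2278.
Cross-multiplying, 2*2278 = 4556 < 13400 = 25*536, so 2/536 is smaller: the convergent 9/4 is closer to x than 38/17.

9/4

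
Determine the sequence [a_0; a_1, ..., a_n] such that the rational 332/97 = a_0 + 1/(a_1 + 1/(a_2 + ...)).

Run the Euclidean algorithm on 332 and 97; the successive quotients are the partial quotients a_0, a_1, ... (each step inverts the fractional part left over by the previous one):
  332 = 3*97 + 41, so a_0 = 3.
  97 = 2*41 + 15, so a_1 = 2.
  41 = 2*15 + 11, so a_2 = 2.
  15 = 1*11 + 4, so a_3 = 1.
  11 = 2*4 + 3, so a_4 = 2.
  4 = 1*3 + 1, so a_5 = 1.
  3 = 3*1 + 0, so a_6 = 3.
The remainder reaches 0 after 7 divisions, so the expansion has 7 partial quotients, read off in order.

[3; 2, 2, 1, 2, 1, 3]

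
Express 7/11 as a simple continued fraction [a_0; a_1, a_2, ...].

Run the Euclidean algorithm on 7 and 11; the successive quotients are the partial quotients a_0, a_1, ... (each step inverts the fractional part left over by the previous one):
  7 = 0*11 + 7, so a_0 = 0.
  11 = 1*7 + 4, so a_1 = 1.
  7 = 1*4 + 3, so a_2 = 1.
  4 = 1*3 + 1, so a_3 = 1.
  3 = 3*1 + 0, so a_4 = 3.
The remainder reaches 0 after 5 divisions, so the expansion has 5 partial quotients, read off in order.

[0; 1, 1, 1, 3]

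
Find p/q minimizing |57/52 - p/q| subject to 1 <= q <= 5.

1/1

Expand x = 57/52 as a continued fraction with the Euclidean algorithm:
  57 = 1*52 + 5, so a_0 = 1.
  52 = 10*5 + 2, so a_1 = 10.
  5 = 2*2 + 1, so a_2 = 2.
  2 = 2*1 + 0, so a_3 = 2.
so x = [1; 10, 2, 2].
Convergents (p_i = a_i*p_{i-1} + p_{i-2}, q_i = a_i*q_{i-1} + q_{i-2} with p_{-2}=0, p_{-1}=1, q_{-2}=1, q_{-1}=0), until the denominator exceeds 5:
  i=0: a_0=1, p_0 = 1*1 + 0 = 1, q_0 = 1*0 + 1 = 1.
  i=1: a_1=10, p_1 = 10*1 + 1 = 11, q_1 = 10*1 + 0 = 10.
q_1 = 10 > 5, so the last convergent with denominator <= 5 is p_0/q_0 = 1/1.
The closest fraction with denominator <= 5 is either p_0/q_0 or the intermediate fraction (k*p_0 + p_{-1})/(k*q_0 + q_{-1}) with the largest k >= 1 whose denominator stays <= 5; these approach x as k grows, and every other convergent or intermediate fraction in range is farther away.
Largest k: floor((5 - q_{-1})/q_0) = floor((5 - 0)/1) = 5 (using the seeds p_{-1} = 1, q_{-1} = 0).
That gives (5*1 + 1)/(5*1 + 0) = 6/5.
Compare the errors: |x - 1/1| = |57*1 - 1*52|/(52*1) = 5/52, and |x - 6/5| = |57*5 - 6*52|/(52*5) = 27/260.
Cross-multiplying, 5*260 = 1300 < 1404 = 27*52, so 5/52 is smaller: the convergent 1/1 is closer to x than 6/5.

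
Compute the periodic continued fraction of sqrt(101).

[10; (20)]

Write x_i = (sqrt(101) + m_i)/d_i with (m_0, d_0) = (0, 1). a_0 = floor(sqrt(101)) = 10, since 10^2 = 100 <= 101 < 121 = 11^2.
Iterate m_{i+1} = d_i*a_i - m_i, d_{i+1} = (101 - m_{i+1}^2)/d_i, a_{i+1} = floor((a_0 + m_{i+1})/d_{i+1}):
  m_1 = 1*10 - 0 = 10, d_1 = (101 - 10^2)/1 = 1/1 = 1, a_1 = floor((10 + 10)/1) = 20.
  m_2 = 1*20 - 10 = 10, d_2 = (101 - 10^2)/1 = 1/1 = 1: (m_2, d_2) = (m_1, d_1) = (10, 1), so from here the quotient a_1 repeats; the period length is 1.
Hence the expansion of sqrt(101) is a_0 = 10 followed by the repeating block 20 (period 1).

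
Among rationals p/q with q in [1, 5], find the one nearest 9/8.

Expand x = 9/8 as a continued fraction with the Euclidean algorithm:
  9 = 1*8 + 1, so a_0 = 1.
  8 = 8*1 + 0, so a_1 = 8.
so x = [1; 8].
Convergents (p_i = a_i*p_{i-1} + p_{i-2}, q_i = a_i*q_{i-1} + q_{i-2} with p_{-2}=0, p_{-1}=1, q_{-2}=1, q_{-1}=0), until the denominator exceeds 5:
  i=0: a_0=1, p_0 = 1*1 + 0 = 1, q_0 = 1*0 + 1 = 1.
  i=1: a_1=8, p_1 = 8*1 + 1 = 9, q_1 = 8*1 + 0 = 8.
q_1 = 8 > 5, so the last convergent with denominator <= 5 is p_0/q_0 = 1/1.
The closest fraction with denominator <= 5 is either p_0/q_0 or the intermediate fraction (k*p_0 + p_{-1})/(k*q_0 + q_{-1}) with the largest k >= 1 whose denominator stays <= 5; these approach x as k grows, and every other convergent or intermediate fraction in range is farther away.
Largest k: floor((5 - q_{-1})/q_0) = floor((5 - 0)/1) = 5 (using the seeds p_{-1} = 1, q_{-1} = 0).
That gives (5*1 + 1)/(5*1 + 0) = 6/5.
Compare the errors: |x - 1/1| = |9*1 - 1*8|/(8*1) = 1/8, and |x - 6/5| = |9*5 - 6*8|/(8*5) = 3/40.
Cross-multiplying, 3*8 = 24 < 40 = 1*40, so 3/40 is smaller: the intermediate fraction 6/5 is closer to x than 1/1.

6/5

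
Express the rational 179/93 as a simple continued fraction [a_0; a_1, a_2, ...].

[1; 1, 12, 3, 2]

Run the Euclidean algorithm on 179 and 93; the successive quotients are the partial quotients a_0, a_1, ... (each step inverts the fractional part left over by the previous one):
  179 = 1*93 + 86, so a_0 = 1.
  93 = 1*86 + 7, so a_1 = 1.
  86 = 12*7 + 2, so a_2 = 12.
  7 = 3*2 + 1, so a_3 = 3.
  2 = 2*1 + 0, so a_4 = 2.
The remainder reaches 0 after 5 divisions, so the expansion has 5 partial quotients, read off in order.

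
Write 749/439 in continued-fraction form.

Run the Euclidean algorithm on 749 and 439; the successive quotients are the partial quotients a_0, a_1, ... (each step inverts the fractional part left over by the previous one):
  749 = 1*439 + 310, so a_0 = 1.
  439 = 1*310 + 129, so a_1 = 1.
  310 = 2*129 + 52, so a_2 = 2.
  129 = 2*52 + 25, so a_3 = 2.
  52 = 2*25 + 2, so a_4 = 2.
  25 = 12*2 + 1, so a_5 = 12.
  2 = 2*1 + 0, so a_6 = 2.
The remainder reaches 0 after 7 divisions, so the expansion has 7 partial quotients, read off in order.

[1; 1, 2, 2, 2, 12, 2]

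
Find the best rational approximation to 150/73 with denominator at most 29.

37/18

Expand x = 150/73 as a continued fraction with the Euclidean algorithm:
  150 = 2*73 + 4, so a_0 = 2.
  73 = 18*4 + 1, so a_1 = 18.
  4 = 4*1 + 0, so a_2 = 4.
so x = [2; 18, 4].
Convergents (p_i = a_i*p_{i-1} + p_{i-2}, q_i = a_i*q_{i-1} + q_{i-2} with p_{-2}=0, p_{-1}=1, q_{-2}=1, q_{-1}=0), until the denominator exceeds 29:
  i=0: a_0=2, p_0 = 2*1 + 0 = 2, q_0 = 2*0 + 1 = 1.
  i=1: a_1=18, p_1 = 18*2 + 1 = 37, q_1 = 18*1 + 0 = 18.
  i=2: a_2=4, p_2 = 4*37 + 2 = 150, q_2 = 4*18 + 1 = 73.
q_2 = 73 > 29, so the last convergent with denominator <= 29 is p_1/q_1 = 37/18.
The closest fraction with denominator <= 29 is either p_1/q_1 or the intermediate fraction (k*p_1 + p_0)/(k*q_1 + q_0) with the largest k >= 1 whose denominator stays <= 29; these approach x as k grows, and every other convergent or intermediate fraction in range is farther away.
Largest k: floor((29 - q_0)/q_1) = floor((29 - 1)/18) = 1.
That gives (1*37 + 2)/(1*18 + 1) = 39/19.
Compare the errors: |x - 37/18| = |150*18 - 37*73|/(73*18) = 1/1314, and |x - 39/19| = |150*19 - 39*73|/(73*19) = 3/1387.
Cross-multiplying, 1*1387 = 1387 < 3942 = 3*1314, so 1/1314 is smaller: the convergent 37/18 is closer to x than 39/19.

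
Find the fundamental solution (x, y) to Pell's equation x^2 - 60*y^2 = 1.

First expand sqrt(60) as a continued fraction. With x_i = (sqrt(60) + m_i)/d_i and (m_0, d_0) = (0, 1): a_0 = floor(sqrt(60)) = 7, since 7^2 = 49 <= 60 < 64 = 8^2.
Iterate m_{i+1} = d_i*a_i - m_i, d_{i+1} = (60 - m_{i+1}^2)/d_i, a_{i+1} = floor((a_0 + m_{i+1})/d_{i+1}):
  m_1 = 1*7 - 0 = 7, d_1 = (60 - 7^2)/1 = 11/1 = 11, a_1 = floor((7 + 7)/11) = 1.
  m_2 = 11*1 - 7 = 4, d_2 = (60 - 4^2)/11 = 44/11 = 4, a_2 = floor((7 + 4)/4) = 2.
  m_3 = 4*2 - 4 = 4, d_3 = (60 - 4^2)/4 = 44/4 = 11, a_3 = floor((7 + 4)/11) = 1.
  m_4 = 11*1 - 4 = 7, d_4 = (60 - 7^2)/11 = 11/11 = 1, a_4 = floor((7 + 7)/1) = 14.
  m_5 = 1*14 - 7 = 7, d_5 = (60 - 7^2)/1 = 11/1 = 11: (m_5, d_5) = (m_1, d_1) = (7, 11), so from here the quotients repeat a_1, ..., a_4; the period length is 4.
So sqrt(60) = [7; (1, 2, 1, 14)] with period length k = 4.
k is even, so the fundamental solution of x^2 - 60y^2 = 1 is (p_{k-1}, q_{k-1}) = (p_3, q_3); compute convergents through index 3.
Convergents (p_i = a_i*p_{i-1} + p_{i-2}, q_i = a_i*q_{i-1} + q_{i-2} with p_{-2}=0, p_{-1}=1, q_{-2}=1, q_{-1}=0):
  i=0: a_0=7, p_0 = 7*1 + 0 = 7, q_0 = 7*0 + 1 = 1.
  i=1: a_1=1, p_1 = 1*7 + 1 = 8, q_1 = 1*1 + 0 = 1.
  i=2: a_2=2, p_2 = 2*8 + 7 = 23, q_2 = 2*1 + 1 = 3.
  i=3: a_3=1, p_3 = 1*23 + 8 = 31, q_3 = 1*3 + 1 = 4.
Check: 31^2 - 60*4^2 = 961 - 960 = 1, so (x, y) = (31, 4) solves the equation, and by the theorem it is the least positive solution.

(x, y) = (31, 4)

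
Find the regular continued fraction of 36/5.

[7; 5]

Run the Euclidean algorithm on 36 and 5; the successive quotients are the partial quotients a_0, a_1, ... (each step inverts the fractional part left over by the previous one):
  36 = 7*5 + 1, so a_0 = 7.
  5 = 5*1 + 0, so a_1 = 5.
The remainder reaches 0 after 2 divisions, so the expansion has 2 partial quotients, read off in order.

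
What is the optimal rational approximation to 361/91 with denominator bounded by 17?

Expand x = 361/91 as a continued fraction with the Euclidean algorithm:
  361 = 3*91 + 88, so a_0 = 3.
  91 = 1*88 + 3, so a_1 = 1.
  88 = 29*3 + 1, so a_2 = 29.
  3 = 3*1 + 0, so a_3 = 3.
so x = [3; 1, 29, 3].
Convergents (p_i = a_i*p_{i-1} + p_{i-2}, q_i = a_i*q_{i-1} + q_{i-2} with p_{-2}=0, p_{-1}=1, q_{-2}=1, q_{-1}=0), until the denominator exceeds 17:
  i=0: a_0=3, p_0 = 3*1 + 0 = 3, q_0 = 3*0 + 1 = 1.
  i=1: a_1=1, p_1 = 1*3 + 1 = 4, q_1 = 1*1 + 0 = 1.
  i=2: a_2=29, p_2 = 29*4 + 3 = 119, q_2 = 29*1 + 1 = 30.
q_2 = 30 > 17, so the last convergent with denominator <= 17 is p_1/q_1 = 4/1.
The closest fraction with denominator <= 17 is either p_1/q_1 or the intermediate fraction (k*p_1 + p_0)/(k*q_1 + q_0) with the largest k >= 1 whose denominator stays <= 17; these approach x as k grows, and every other convergent or intermediate fraction in range is farther away.
Largest k: floor((17 - q_0)/q_1) = floor((17 - 1)/1) = 16.
That gives (16*4 + 3)/(16*1 + 1) = 67/17.
Compare the errors: |x - 4/1| = |361*1 - 4*91|/(91*1) = 3/91, and |x - 67/17| = |361*17 - 67*91|/(91*17) = 40/1547.
Cross-multiplying, 40*91 = 3640 < 4641 = 3*1547, so 40/1547 is smaller: the intermediate fraction 67/17 is closer to x than 4/1.

67/17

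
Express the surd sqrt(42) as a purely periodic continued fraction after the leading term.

[6; (2, 12)]

Write x_i = (sqrt(42) + m_i)/d_i with (m_0, d_0) = (0, 1). a_0 = floor(sqrt(42)) = 6, since 6^2 = 36 <= 42 < 49 = 7^2.
Iterate m_{i+1} = d_i*a_i - m_i, d_{i+1} = (42 - m_{i+1}^2)/d_i, a_{i+1} = floor((a_0 + m_{i+1})/d_{i+1}):
  m_1 = 1*6 - 0 = 6, d_1 = (42 - 6^2)/1 = 6/1 = 6, a_1 = floor((6 + 6)/6) = 2.
  m_2 = 6*2 - 6 = 6, d_2 = (42 - 6^2)/6 = 6/6 = 1, a_2 = floor((6 + 6)/1) = 12.
  m_3 = 1*12 - 6 = 6, d_3 = (42 - 6^2)/1 = 6/1 = 6: (m_3, d_3) = (m_1, d_1) = (6, 6), so from here the quotients repeat a_1, a_2; the period length is 2.
Hence the expansion of sqrt(42) is a_0 = 6 followed by the repeating block 2, 12 (period 2).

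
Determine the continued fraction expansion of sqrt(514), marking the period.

[22; (1, 2, 22, 2, 1, 44)]

Write x_i = (sqrt(514) + m_i)/d_i with (m_0, d_0) = (0, 1). a_0 = floor(sqrt(514)) = 22, since 22^2 = 484 <= 514 < 529 = 23^2.
Iterate m_{i+1} = d_i*a_i - m_i, d_{i+1} = (514 - m_{i+1}^2)/d_i, a_{i+1} = floor((a_0 + m_{i+1})/d_{i+1}):
  m_1 = 1*22 - 0 = 22, d_1 = (514 - 22^2)/1 = 30/1 = 30, a_1 = floor((22 + 22)/30) = 1.
  m_2 = 30*1 - 22 = 8, d_2 = (514 - 8^2)/30 = 450/30 = 15, a_2 = floor((22 + 8)/15) = 2.
  m_3 = 15*2 - 8 = 22, d_3 = (514 - 22^2)/15 = 30/15 = 2, a_3 = floor((22 + 22)/2) = 22.
  m_4 = 2*22 - 22 = 22, d_4 = (514 - 22^2)/2 = 30/2 = 15, a_4 = floor((22 + 22)/15) = 2.
  m_5 = 15*2 - 22 = 8, d_5 = (514 - 8^2)/15 = 450/15 = 30, a_5 = floor((22 + 8)/30) = 1.
  m_6 = 30*1 - 8 = 22, d_6 = (514 - 22^2)/30 = 30/30 = 1, a_6 = floor((22 + 22)/1) = 44.
  m_7 = 1*44 - 22 = 22, d_7 = (514 - 22^2)/1 = 30/1 = 30: (m_7, d_7) = (m_1, d_1) = (22, 30), so from here the quotients repeat a_1, ..., a_6; the period length is 6.
Hence the expansion of sqrt(514) is a_0 = 22 followed by the repeating block 1, 2, 22, 2, 1, 44 (period 6).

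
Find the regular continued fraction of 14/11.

Run the Euclidean algorithm on 14 and 11; the successive quotients are the partial quotients a_0, a_1, ... (each step inverts the fractional part left over by the previous one):
  14 = 1*11 + 3, so a_0 = 1.
  11 = 3*3 + 2, so a_1 = 3.
  3 = 1*2 + 1, so a_2 = 1.
  2 = 2*1 + 0, so a_3 = 2.
The remainder reaches 0 after 4 divisions, so the expansion has 4 partial quotients, read off in order.

[1; 3, 1, 2]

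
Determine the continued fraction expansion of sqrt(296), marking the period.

[17; (4, 1, 7, 1, 4, 34)]

Write x_i = (sqrt(296) + m_i)/d_i with (m_0, d_0) = (0, 1). a_0 = floor(sqrt(296)) = 17, since 17^2 = 289 <= 296 < 324 = 18^2.
Iterate m_{i+1} = d_i*a_i - m_i, d_{i+1} = (296 - m_{i+1}^2)/d_i, a_{i+1} = floor((a_0 + m_{i+1})/d_{i+1}):
  m_1 = 1*17 - 0 = 17, d_1 = (296 - 17^2)/1 = 7/1 = 7, a_1 = floor((17 + 17)/7) = 4.
  m_2 = 7*4 - 17 = 11, d_2 = (296 - 11^2)/7 = 175/7 = 25, a_2 = floor((17 + 11)/25) = 1.
  m_3 = 25*1 - 11 = 14, d_3 = (296 - 14^2)/25 = 100/25 = 4, a_3 = floor((17 + 14)/4) = 7.
  m_4 = 4*7 - 14 = 14, d_4 = (296 - 14^2)/4 = 100/4 = 25, a_4 = floor((17 + 14)/25) = 1.
  m_5 = 25*1 - 14 = 11, d_5 = (296 - 11^2)/25 = 175/25 = 7, a_5 = floor((17 + 11)/7) = 4.
  m_6 = 7*4 - 11 = 17, d_6 = (296 - 17^2)/7 = 7/7 = 1, a_6 = floor((17 + 17)/1) = 34.
  m_7 = 1*34 - 17 = 17, d_7 = (296 - 17^2)/1 = 7/1 = 7: (m_7, d_7) = (m_1, d_1) = (17, 7), so from here the quotients repeat a_1, ..., a_6; the period length is 6.
Hence the expansion of sqrt(296) is a_0 = 17 followed by the repeating block 4, 1, 7, 1, 4, 34 (period 6).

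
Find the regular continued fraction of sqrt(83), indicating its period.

[9; (9, 18)]

Write x_i = (sqrt(83) + m_i)/d_i with (m_0, d_0) = (0, 1). a_0 = floor(sqrt(83)) = 9, since 9^2 = 81 <= 83 < 100 = 10^2.
Iterate m_{i+1} = d_i*a_i - m_i, d_{i+1} = (83 - m_{i+1}^2)/d_i, a_{i+1} = floor((a_0 + m_{i+1})/d_{i+1}):
  m_1 = 1*9 - 0 = 9, d_1 = (83 - 9^2)/1 = 2/1 = 2, a_1 = floor((9 + 9)/2) = 9.
  m_2 = 2*9 - 9 = 9, d_2 = (83 - 9^2)/2 = 2/2 = 1, a_2 = floor((9 + 9)/1) = 18.
  m_3 = 1*18 - 9 = 9, d_3 = (83 - 9^2)/1 = 2/1 = 2: (m_3, d_3) = (m_1, d_1) = (9, 2), so from here the quotients repeat a_1, a_2; the period length is 2.
Hence the expansion of sqrt(83) is a_0 = 9 followed by the repeating block 9, 18 (period 2).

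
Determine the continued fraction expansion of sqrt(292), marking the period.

[17; (11, 2, 1, 3, 8, 3, 1, 2, 11, 34)]

Write x_i = (sqrt(292) + m_i)/d_i with (m_0, d_0) = (0, 1). a_0 = floor(sqrt(292)) = 17, since 17^2 = 289 <= 292 < 324 = 18^2.
Iterate m_{i+1} = d_i*a_i - m_i, d_{i+1} = (292 - m_{i+1}^2)/d_i, a_{i+1} = floor((a_0 + m_{i+1})/d_{i+1}):
  m_1 = 1*17 - 0 = 17, d_1 = (292 - 17^2)/1 = 3/1 = 3, a_1 = floor((17 + 17)/3) = 11.
  m_2 = 3*11 - 17 = 16, d_2 = (292 - 16^2)/3 = 36/3 = 12, a_2 = floor((17 + 16)/12) = 2.
  m_3 = 12*2 - 16 = 8, d_3 = (292 - 8^2)/12 = 228/12 = 19, a_3 = floor((17 + 8)/19) = 1.
  m_4 = 19*1 - 8 = 11, d_4 = (292 - 11^2)/19 = 171/19 = 9, a_4 = floor((17 + 11)/9) = 3.
  m_5 = 9*3 - 11 = 16, d_5 = (292 - 16^2)/9 = 36/9 = 4, a_5 = floor((17 + 16)/4) = 8.
  m_6 = 4*8 - 16 = 16, d_6 = (292 - 16^2)/4 = 36/4 = 9, a_6 = floor((17 + 16)/9) = 3.
  m_7 = 9*3 - 16 = 11, d_7 = (292 - 11^2)/9 = 171/9 = 19, a_7 = floor((17 + 11)/19) = 1.
  m_8 = 19*1 - 11 = 8, d_8 = (292 - 8^2)/19 = 228/19 = 12, a_8 = floor((17 + 8)/12) = 2.
  m_9 = 12*2 - 8 = 16, d_9 = (292 - 16^2)/12 = 36/12 = 3, a_9 = floor((17 + 16)/3) = 11.
  m_10 = 3*11 - 16 = 17, d_10 = (292 - 17^2)/3 = 3/3 = 1, a_10 = floor((17 + 17)/1) = 34.
  m_11 = 1*34 - 17 = 17, d_11 = (292 - 17^2)/1 = 3/1 = 3: (m_11, d_11) = (m_1, d_1) = (17, 3), so from here the quotients repeat a_1, ..., a_10; the period length is 10.
Hence the expansion of sqrt(292) is a_0 = 17 followed by the repeating block 11, 2, 1, 3, 8, 3, 1, 2, 11, 34 (period 10).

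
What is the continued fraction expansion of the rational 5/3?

[1; 1, 2]

Run the Euclidean algorithm on 5 and 3; the successive quotients are the partial quotients a_0, a_1, ... (each step inverts the fractional part left over by the previous one):
  5 = 1*3 + 2, so a_0 = 1.
  3 = 1*2 + 1, so a_1 = 1.
  2 = 2*1 + 0, so a_2 = 2.
The remainder reaches 0 after 3 divisions, so the expansion has 3 partial quotients, read off in order.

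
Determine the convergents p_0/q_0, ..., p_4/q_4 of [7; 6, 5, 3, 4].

7/1, 43/6, 222/31, 709/99, 3058/427

Using the convergent recurrence p_i = a_i*p_{i-1} + p_{i-2}, q_i = a_i*q_{i-1} + q_{i-2} with p_{-2}=0, p_{-1}=1, q_{-2}=1, q_{-1}=0:
  i=0: a_0=7, p_0 = 7*1 + 0 = 7, q_0 = 7*0 + 1 = 1.
  i=1: a_1=6, p_1 = 6*7 + 1 = 43, q_1 = 6*1 + 0 = 6.
  i=2: a_2=5, p_2 = 5*43 + 7 = 222, q_2 = 5*6 + 1 = 31.
  i=3: a_3=3, p_3 = 3*222 + 43 = 709, q_3 = 3*31 + 6 = 99.
  i=4: a_4=4, p_4 = 4*709 + 222 = 3058, q_4 = 4*99 + 31 = 427.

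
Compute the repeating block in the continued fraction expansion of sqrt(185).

[13; (1, 1, 1, 1, 26)]

Write x_i = (sqrt(185) + m_i)/d_i with (m_0, d_0) = (0, 1). a_0 = floor(sqrt(185)) = 13, since 13^2 = 169 <= 185 < 196 = 14^2.
Iterate m_{i+1} = d_i*a_i - m_i, d_{i+1} = (185 - m_{i+1}^2)/d_i, a_{i+1} = floor((a_0 + m_{i+1})/d_{i+1}):
  m_1 = 1*13 - 0 = 13, d_1 = (185 - 13^2)/1 = 16/1 = 16, a_1 = floor((13 + 13)/16) = 1.
  m_2 = 16*1 - 13 = 3, d_2 = (185 - 3^2)/16 = 176/16 = 11, a_2 = floor((13 + 3)/11) = 1.
  m_3 = 11*1 - 3 = 8, d_3 = (185 - 8^2)/11 = 121/11 = 11, a_3 = floor((13 + 8)/11) = 1.
  m_4 = 11*1 - 8 = 3, d_4 = (185 - 3^2)/11 = 176/11 = 16, a_4 = floor((13 + 3)/16) = 1.
  m_5 = 16*1 - 3 = 13, d_5 = (185 - 13^2)/16 = 16/16 = 1, a_5 = floor((13 + 13)/1) = 26.
  m_6 = 1*26 - 13 = 13, d_6 = (185 - 13^2)/1 = 16/1 = 16: (m_6, d_6) = (m_1, d_1) = (13, 16), so from here the quotients repeat a_1, ..., a_5; the period length is 5.
Hence the expansion of sqrt(185) is a_0 = 13 followed by the repeating block 1, 1, 1, 1, 26 (period 5).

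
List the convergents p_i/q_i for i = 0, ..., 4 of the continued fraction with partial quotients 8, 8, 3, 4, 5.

8/1, 65/8, 203/25, 877/108, 4588/565

Using the convergent recurrence p_i = a_i*p_{i-1} + p_{i-2}, q_i = a_i*q_{i-1} + q_{i-2} with p_{-2}=0, p_{-1}=1, q_{-2}=1, q_{-1}=0:
  i=0: a_0=8, p_0 = 8*1 + 0 = 8, q_0 = 8*0 + 1 = 1.
  i=1: a_1=8, p_1 = 8*8 + 1 = 65, q_1 = 8*1 + 0 = 8.
  i=2: a_2=3, p_2 = 3*65 + 8 = 203, q_2 = 3*8 + 1 = 25.
  i=3: a_3=4, p_3 = 4*203 + 65 = 877, q_3 = 4*25 + 8 = 108.
  i=4: a_4=5, p_4 = 5*877 + 203 = 4588, q_4 = 5*108 + 25 = 565.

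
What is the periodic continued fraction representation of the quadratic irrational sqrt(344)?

Write x_i = (sqrt(344) + m_i)/d_i with (m_0, d_0) = (0, 1). a_0 = floor(sqrt(344)) = 18, since 18^2 = 324 <= 344 < 361 = 19^2.
Iterate m_{i+1} = d_i*a_i - m_i, d_{i+1} = (344 - m_{i+1}^2)/d_i, a_{i+1} = floor((a_0 + m_{i+1})/d_{i+1}):
  m_1 = 1*18 - 0 = 18, d_1 = (344 - 18^2)/1 = 20/1 = 20, a_1 = floor((18 + 18)/20) = 1.
  m_2 = 20*1 - 18 = 2, d_2 = (344 - 2^2)/20 = 340/20 = 17, a_2 = floor((18 + 2)/17) = 1.
  m_3 = 17*1 - 2 = 15, d_3 = (344 - 15^2)/17 = 119/17 = 7, a_3 = floor((18 + 15)/7) = 4.
  m_4 = 7*4 - 15 = 13, d_4 = (344 - 13^2)/7 = 175/7 = 25, a_4 = floor((18 + 13)/25) = 1.
  m_5 = 25*1 - 13 = 12, d_5 = (344 - 12^2)/25 = 200/25 = 8, a_5 = floor((18 + 12)/8) = 3.
  m_6 = 8*3 - 12 = 12, d_6 = (344 - 12^2)/8 = 200/8 = 25, a_6 = floor((18 + 12)/25) = 1.
  m_7 = 25*1 - 12 = 13, d_7 = (344 - 13^2)/25 = 175/25 = 7, a_7 = floor((18 + 13)/7) = 4.
  m_8 = 7*4 - 13 = 15, d_8 = (344 - 15^2)/7 = 119/7 = 17, a_8 = floor((18 + 15)/17) = 1.
  m_9 = 17*1 - 15 = 2, d_9 = (344 - 2^2)/17 = 340/17 = 20, a_9 = floor((18 + 2)/20) = 1.
  m_10 = 20*1 - 2 = 18, d_10 = (344 - 18^2)/20 = 20/20 = 1, a_10 = floor((18 + 18)/1) = 36.
  m_11 = 1*36 - 18 = 18, d_11 = (344 - 18^2)/1 = 20/1 = 20: (m_11, d_11) = (m_1, d_1) = (18, 20), so from here the quotients repeat a_1, ..., a_10; the period length is 10.
Hence the expansion of sqrt(344) is a_0 = 18 followed by the repeating block 1, 1, 4, 1, 3, 1, 4, 1, 1, 36 (period 10).

[18; (1, 1, 4, 1, 3, 1, 4, 1, 1, 36)]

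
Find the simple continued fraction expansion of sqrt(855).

[29; (4, 6, 4, 58)]

Write x_i = (sqrt(855) + m_i)/d_i with (m_0, d_0) = (0, 1). a_0 = floor(sqrt(855)) = 29, since 29^2 = 841 <= 855 < 900 = 30^2.
Iterate m_{i+1} = d_i*a_i - m_i, d_{i+1} = (855 - m_{i+1}^2)/d_i, a_{i+1} = floor((a_0 + m_{i+1})/d_{i+1}):
  m_1 = 1*29 - 0 = 29, d_1 = (855 - 29^2)/1 = 14/1 = 14, a_1 = floor((29 + 29)/14) = 4.
  m_2 = 14*4 - 29 = 27, d_2 = (855 - 27^2)/14 = 126/14 = 9, a_2 = floor((29 + 27)/9) = 6.
  m_3 = 9*6 - 27 = 27, d_3 = (855 - 27^2)/9 = 126/9 = 14, a_3 = floor((29 + 27)/14) = 4.
  m_4 = 14*4 - 27 = 29, d_4 = (855 - 29^2)/14 = 14/14 = 1, a_4 = floor((29 + 29)/1) = 58.
  m_5 = 1*58 - 29 = 29, d_5 = (855 - 29^2)/1 = 14/1 = 14: (m_5, d_5) = (m_1, d_1) = (29, 14), so from here the quotients repeat a_1, ..., a_4; the period length is 4.
Hence the expansion of sqrt(855) is a_0 = 29 followed by the repeating block 4, 6, 4, 58 (period 4).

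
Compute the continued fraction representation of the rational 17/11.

[1; 1, 1, 5]

Run the Euclidean algorithm on 17 and 11; the successive quotients are the partial quotients a_0, a_1, ... (each step inverts the fractional part left over by the previous one):
  17 = 1*11 + 6, so a_0 = 1.
  11 = 1*6 + 5, so a_1 = 1.
  6 = 1*5 + 1, so a_2 = 1.
  5 = 5*1 + 0, so a_3 = 5.
The remainder reaches 0 after 4 divisions, so the expansion has 4 partial quotients, read off in order.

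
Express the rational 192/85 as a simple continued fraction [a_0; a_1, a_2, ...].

[2; 3, 1, 6, 3]

Run the Euclidean algorithm on 192 and 85; the successive quotients are the partial quotients a_0, a_1, ... (each step inverts the fractional part left over by the previous one):
  192 = 2*85 + 22, so a_0 = 2.
  85 = 3*22 + 19, so a_1 = 3.
  22 = 1*19 + 3, so a_2 = 1.
  19 = 6*3 + 1, so a_3 = 6.
  3 = 3*1 + 0, so a_4 = 3.
The remainder reaches 0 after 5 divisions, so the expansion has 5 partial quotients, read off in order.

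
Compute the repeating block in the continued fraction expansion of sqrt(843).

Write x_i = (sqrt(843) + m_i)/d_i with (m_0, d_0) = (0, 1). a_0 = floor(sqrt(843)) = 29, since 29^2 = 841 <= 843 < 900 = 30^2.
Iterate m_{i+1} = d_i*a_i - m_i, d_{i+1} = (843 - m_{i+1}^2)/d_i, a_{i+1} = floor((a_0 + m_{i+1})/d_{i+1}):
  m_1 = 1*29 - 0 = 29, d_1 = (843 - 29^2)/1 = 2/1 = 2, a_1 = floor((29 + 29)/2) = 29.
  m_2 = 2*29 - 29 = 29, d_2 = (843 - 29^2)/2 = 2/2 = 1, a_2 = floor((29 + 29)/1) = 58.
  m_3 = 1*58 - 29 = 29, d_3 = (843 - 29^2)/1 = 2/1 = 2: (m_3, d_3) = (m_1, d_1) = (29, 2), so from here the quotients repeat a_1, a_2; the period length is 2.
Hence the expansion of sqrt(843) is a_0 = 29 followed by the repeating block 29, 58 (period 2).

[29; (29, 58)]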